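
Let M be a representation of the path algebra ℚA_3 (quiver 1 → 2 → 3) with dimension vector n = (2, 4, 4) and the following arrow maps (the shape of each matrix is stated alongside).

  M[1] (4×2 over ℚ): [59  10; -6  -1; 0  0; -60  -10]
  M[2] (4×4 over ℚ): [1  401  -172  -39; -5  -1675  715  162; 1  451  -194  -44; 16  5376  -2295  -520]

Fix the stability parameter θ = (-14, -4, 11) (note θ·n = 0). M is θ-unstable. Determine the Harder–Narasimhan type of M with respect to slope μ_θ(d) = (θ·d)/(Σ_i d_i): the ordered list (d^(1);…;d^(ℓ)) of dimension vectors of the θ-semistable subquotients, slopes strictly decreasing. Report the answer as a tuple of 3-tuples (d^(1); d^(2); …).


Barcode: M ≅ I[1,2], I[1,3], I[2,3]^2, I[3,3]. HN layers by μ_θ (3 steps, strictly decreasing):
  μ^(1)=11; μ^(2)=-4; μ^(3)=-14

((0, 0, 4); (0, 4, 0); (2, 0, 0))


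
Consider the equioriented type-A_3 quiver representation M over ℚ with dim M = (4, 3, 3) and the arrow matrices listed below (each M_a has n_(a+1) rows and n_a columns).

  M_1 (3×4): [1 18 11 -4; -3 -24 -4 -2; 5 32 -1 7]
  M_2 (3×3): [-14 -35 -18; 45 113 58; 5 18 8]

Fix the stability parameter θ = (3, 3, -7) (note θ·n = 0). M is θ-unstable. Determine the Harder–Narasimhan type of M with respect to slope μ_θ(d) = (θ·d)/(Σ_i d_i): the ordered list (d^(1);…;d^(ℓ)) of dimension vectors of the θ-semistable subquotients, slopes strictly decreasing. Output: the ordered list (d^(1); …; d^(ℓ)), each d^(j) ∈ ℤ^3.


Barcode: M ≅ I[1,1], I[1,2], I[1,3]^2, I[3,3]. HN layers by μ_θ (3 steps, strictly decreasing):
  μ^(1)=3; μ^(2)=-1/3; μ^(3)=-7

((2, 1, 0); (2, 2, 2); (0, 0, 1))


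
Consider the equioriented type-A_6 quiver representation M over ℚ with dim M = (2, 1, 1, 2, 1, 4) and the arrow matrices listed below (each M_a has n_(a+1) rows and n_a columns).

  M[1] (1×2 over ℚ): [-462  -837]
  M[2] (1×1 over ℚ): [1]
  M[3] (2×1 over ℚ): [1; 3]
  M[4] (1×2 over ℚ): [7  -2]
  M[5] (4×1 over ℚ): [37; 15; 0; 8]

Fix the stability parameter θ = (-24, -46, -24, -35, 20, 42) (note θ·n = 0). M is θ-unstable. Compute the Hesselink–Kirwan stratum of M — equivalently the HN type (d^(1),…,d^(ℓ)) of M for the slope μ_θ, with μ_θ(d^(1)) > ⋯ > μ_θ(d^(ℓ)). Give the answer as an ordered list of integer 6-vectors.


Interval decomposition of M: I[1,1], I[1,6], I[4,4], I[6,6]^3.
HN type (ℓ=5): μ^(1)=42; μ^(2)=20; μ^(3)=-24; μ^(4)=-59/2; μ^(5)=-35

((0, 0, 0, 0, 0, 4); (0, 0, 0, 0, 1, 0); (1, 0, 0, 0, 0, 0); (0, 0, 1, 1, 0, 0); (1, 1, 0, 1, 0, 0))


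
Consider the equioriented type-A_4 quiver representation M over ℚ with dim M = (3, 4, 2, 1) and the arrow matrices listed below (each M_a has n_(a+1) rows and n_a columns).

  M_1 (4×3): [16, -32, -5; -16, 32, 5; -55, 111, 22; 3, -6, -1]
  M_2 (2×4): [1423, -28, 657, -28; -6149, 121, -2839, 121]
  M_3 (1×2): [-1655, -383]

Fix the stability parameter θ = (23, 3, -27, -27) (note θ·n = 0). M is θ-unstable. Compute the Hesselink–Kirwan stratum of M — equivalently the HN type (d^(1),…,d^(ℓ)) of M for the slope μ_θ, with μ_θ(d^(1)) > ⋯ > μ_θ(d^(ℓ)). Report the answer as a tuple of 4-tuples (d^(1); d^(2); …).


Barcode: M ≅ I[1,2], I[1,3], I[1,4], I[2,2]. HN layers by μ_θ (4 steps, strictly decreasing):
  μ^(1)=13; μ^(2)=3; μ^(3)=-1/3; μ^(4)=-7

((1, 1, 0, 0); (0, 1, 0, 0); (1, 1, 1, 0); (1, 1, 1, 1))


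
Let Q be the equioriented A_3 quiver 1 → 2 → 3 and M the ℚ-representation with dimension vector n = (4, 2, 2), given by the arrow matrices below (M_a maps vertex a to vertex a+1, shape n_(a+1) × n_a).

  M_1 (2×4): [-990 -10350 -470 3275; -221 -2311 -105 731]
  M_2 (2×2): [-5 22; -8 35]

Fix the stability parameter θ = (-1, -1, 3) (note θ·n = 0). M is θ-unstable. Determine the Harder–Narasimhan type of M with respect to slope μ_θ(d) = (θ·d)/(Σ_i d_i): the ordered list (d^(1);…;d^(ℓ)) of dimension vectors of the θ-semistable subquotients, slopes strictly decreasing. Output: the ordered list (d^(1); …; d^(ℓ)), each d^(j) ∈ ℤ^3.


Barcode: M ≅ I[1,1]^2, I[1,3]^2. HN layers by μ_θ (2 steps, strictly decreasing):
  μ^(1)=3; μ^(2)=-1

((0, 0, 2); (4, 2, 0))


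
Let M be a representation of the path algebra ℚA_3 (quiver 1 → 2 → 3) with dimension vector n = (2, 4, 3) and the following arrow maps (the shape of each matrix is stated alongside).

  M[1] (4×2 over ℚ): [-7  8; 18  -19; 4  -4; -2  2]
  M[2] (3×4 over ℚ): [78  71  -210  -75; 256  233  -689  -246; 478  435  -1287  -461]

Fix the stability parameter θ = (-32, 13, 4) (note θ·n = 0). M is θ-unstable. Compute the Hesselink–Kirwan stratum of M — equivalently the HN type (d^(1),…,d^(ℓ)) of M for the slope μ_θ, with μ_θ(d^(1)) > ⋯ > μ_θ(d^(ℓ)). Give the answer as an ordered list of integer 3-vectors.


Via rank(M_{q-1}∘⋯∘M_p): M ≅ I[1,2], I[1,3], I[2,3]^2.
μ_θ-semistable layers: μ^(1)=13; μ^(2)=17/2; μ^(3)=-32

((0, 1, 0); (0, 3, 3); (2, 0, 0))


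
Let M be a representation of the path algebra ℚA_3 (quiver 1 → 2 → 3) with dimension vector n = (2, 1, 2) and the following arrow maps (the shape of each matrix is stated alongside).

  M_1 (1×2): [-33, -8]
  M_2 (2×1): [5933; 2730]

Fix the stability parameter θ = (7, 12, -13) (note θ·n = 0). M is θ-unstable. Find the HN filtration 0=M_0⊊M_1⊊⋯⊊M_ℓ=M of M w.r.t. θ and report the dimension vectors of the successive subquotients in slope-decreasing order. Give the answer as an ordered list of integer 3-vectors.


Via rank(M_{q-1}∘⋯∘M_p): M ≅ I[1,1], I[1,3], I[3,3].
μ_θ-semistable layers: μ^(1)=7; μ^(2)=2; μ^(3)=-13

((1, 0, 0); (1, 1, 1); (0, 0, 1))


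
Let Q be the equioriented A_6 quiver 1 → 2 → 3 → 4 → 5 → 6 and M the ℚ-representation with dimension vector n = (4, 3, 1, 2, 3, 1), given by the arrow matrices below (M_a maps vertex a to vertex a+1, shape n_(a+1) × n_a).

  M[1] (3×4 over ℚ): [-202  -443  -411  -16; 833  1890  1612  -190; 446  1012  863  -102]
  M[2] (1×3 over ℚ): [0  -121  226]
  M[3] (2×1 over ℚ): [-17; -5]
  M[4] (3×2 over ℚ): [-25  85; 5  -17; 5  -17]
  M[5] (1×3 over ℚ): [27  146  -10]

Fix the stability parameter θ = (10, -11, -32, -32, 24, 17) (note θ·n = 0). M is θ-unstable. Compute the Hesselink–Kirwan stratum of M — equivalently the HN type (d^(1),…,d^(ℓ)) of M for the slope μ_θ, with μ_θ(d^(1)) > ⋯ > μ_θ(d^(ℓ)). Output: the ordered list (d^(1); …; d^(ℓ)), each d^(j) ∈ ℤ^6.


Barcode: M ≅ I[1,1], I[1,2]^2, I[1,4], I[4,6], I[5,5]^2. HN layers by μ_θ (6 steps, strictly decreasing):
  μ^(1)=24; μ^(2)=41/2; μ^(3)=10; μ^(4)=-1/2; μ^(5)=-65/4; μ^(6)=-32

((0, 0, 0, 0, 2, 0); (0, 0, 0, 0, 1, 1); (1, 0, 0, 0, 0, 0); (2, 2, 0, 0, 0, 0); (1, 1, 1, 1, 0, 0); (0, 0, 0, 1, 0, 0))


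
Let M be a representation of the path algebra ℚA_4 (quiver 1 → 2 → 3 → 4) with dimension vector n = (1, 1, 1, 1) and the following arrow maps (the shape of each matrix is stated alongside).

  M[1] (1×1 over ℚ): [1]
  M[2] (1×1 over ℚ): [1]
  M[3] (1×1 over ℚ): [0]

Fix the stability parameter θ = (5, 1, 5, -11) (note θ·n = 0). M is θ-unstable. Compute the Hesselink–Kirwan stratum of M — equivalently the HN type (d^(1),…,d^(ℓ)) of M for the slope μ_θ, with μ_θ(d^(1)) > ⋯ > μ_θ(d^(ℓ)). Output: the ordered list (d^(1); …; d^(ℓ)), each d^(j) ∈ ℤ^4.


Interval decomposition of M: I[1,3], I[4,4].
HN type (ℓ=3): μ^(1)=5; μ^(2)=3; μ^(3)=-11

((0, 0, 1, 0); (1, 1, 0, 0); (0, 0, 0, 1))


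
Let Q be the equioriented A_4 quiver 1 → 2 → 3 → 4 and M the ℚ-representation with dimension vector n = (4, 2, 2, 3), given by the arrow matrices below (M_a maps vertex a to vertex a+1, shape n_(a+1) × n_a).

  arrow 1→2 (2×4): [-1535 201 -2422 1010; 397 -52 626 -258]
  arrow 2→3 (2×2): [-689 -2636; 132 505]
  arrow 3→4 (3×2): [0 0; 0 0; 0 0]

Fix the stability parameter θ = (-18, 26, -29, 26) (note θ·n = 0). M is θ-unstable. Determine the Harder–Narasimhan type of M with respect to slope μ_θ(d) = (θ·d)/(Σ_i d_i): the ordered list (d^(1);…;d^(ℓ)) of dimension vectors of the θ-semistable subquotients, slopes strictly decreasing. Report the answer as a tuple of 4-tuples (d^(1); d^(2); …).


Barcode: M ≅ I[1,1]^2, I[1,3]^2, I[4,4]^3. HN layers by μ_θ (3 steps, strictly decreasing):
  μ^(1)=26; μ^(2)=-3/2; μ^(3)=-18

((0, 0, 0, 3); (0, 2, 2, 0); (4, 0, 0, 0))


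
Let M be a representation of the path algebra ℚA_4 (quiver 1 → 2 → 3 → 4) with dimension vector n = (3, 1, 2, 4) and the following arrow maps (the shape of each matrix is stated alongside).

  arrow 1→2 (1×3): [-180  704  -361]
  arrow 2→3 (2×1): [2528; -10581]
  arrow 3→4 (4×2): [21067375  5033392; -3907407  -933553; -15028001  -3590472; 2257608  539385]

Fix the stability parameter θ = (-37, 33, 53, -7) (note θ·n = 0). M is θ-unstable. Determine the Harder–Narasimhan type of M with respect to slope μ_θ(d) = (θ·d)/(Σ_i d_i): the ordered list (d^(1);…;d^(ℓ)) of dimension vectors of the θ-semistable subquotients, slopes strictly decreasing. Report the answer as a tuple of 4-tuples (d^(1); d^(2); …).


Via rank(M_{q-1}∘⋯∘M_p): M ≅ I[1,1]^2, I[1,4], I[3,4], I[4,4]^2.
μ_θ-semistable layers: μ^(1)=79/3; μ^(2)=23; μ^(3)=-7; μ^(4)=-37

((0, 1, 1, 1); (0, 0, 1, 1); (0, 0, 0, 2); (3, 0, 0, 0))


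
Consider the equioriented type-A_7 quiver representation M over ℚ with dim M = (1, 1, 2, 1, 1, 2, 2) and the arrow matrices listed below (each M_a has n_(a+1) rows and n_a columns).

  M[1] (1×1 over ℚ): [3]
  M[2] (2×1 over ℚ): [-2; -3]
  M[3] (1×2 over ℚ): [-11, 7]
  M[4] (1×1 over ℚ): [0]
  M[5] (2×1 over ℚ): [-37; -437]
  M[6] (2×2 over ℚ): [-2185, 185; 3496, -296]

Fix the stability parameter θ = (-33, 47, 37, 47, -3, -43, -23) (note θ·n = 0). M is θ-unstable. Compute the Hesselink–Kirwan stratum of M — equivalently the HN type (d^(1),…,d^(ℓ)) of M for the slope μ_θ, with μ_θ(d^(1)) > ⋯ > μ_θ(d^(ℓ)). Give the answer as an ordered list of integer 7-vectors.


Via rank(M_{q-1}∘⋯∘M_p): M ≅ I[1,4], I[3,3], I[5,6], I[6,7], I[7,7].
μ_θ-semistable layers: μ^(1)=47; μ^(2)=42; μ^(3)=37; μ^(4)=-23; μ^(5)=-33; μ^(6)=-43

((0, 0, 0, 1, 0, 0, 0); (0, 1, 1, 0, 0, 0, 0); (0, 0, 1, 0, 0, 0, 0); (0, 0, 0, 0, 1, 1, 2); (1, 0, 0, 0, 0, 0, 0); (0, 0, 0, 0, 0, 1, 0))


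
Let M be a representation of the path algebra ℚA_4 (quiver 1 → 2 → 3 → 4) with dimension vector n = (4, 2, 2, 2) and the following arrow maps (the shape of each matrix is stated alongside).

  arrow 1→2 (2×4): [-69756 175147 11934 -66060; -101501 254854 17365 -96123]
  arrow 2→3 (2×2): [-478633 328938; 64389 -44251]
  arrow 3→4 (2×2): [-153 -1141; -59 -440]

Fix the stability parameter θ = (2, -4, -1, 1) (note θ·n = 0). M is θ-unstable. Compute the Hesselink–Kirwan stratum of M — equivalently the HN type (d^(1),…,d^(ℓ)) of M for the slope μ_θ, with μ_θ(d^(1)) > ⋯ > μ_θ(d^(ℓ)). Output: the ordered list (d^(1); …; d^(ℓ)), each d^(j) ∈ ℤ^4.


Barcode: M ≅ I[1,1]^2, I[1,4]^2. HN layers by μ_θ (3 steps, strictly decreasing):
  μ^(1)=2; μ^(2)=1; μ^(3)=-1

((2, 0, 0, 0); (0, 0, 0, 2); (2, 2, 2, 0))


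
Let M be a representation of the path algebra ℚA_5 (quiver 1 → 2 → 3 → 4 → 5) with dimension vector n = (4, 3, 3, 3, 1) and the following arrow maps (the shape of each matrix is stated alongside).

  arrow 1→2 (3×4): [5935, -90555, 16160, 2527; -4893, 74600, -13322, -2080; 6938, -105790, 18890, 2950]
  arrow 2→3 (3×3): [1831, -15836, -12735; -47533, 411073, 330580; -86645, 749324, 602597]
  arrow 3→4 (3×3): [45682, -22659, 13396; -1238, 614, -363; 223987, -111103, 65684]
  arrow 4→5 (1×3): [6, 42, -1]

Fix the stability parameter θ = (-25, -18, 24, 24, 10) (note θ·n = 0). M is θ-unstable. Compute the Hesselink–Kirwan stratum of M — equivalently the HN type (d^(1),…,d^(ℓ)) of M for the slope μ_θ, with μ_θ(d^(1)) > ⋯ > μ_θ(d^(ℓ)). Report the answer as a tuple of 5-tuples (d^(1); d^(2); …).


Interval decomposition of M: I[1,1], I[1,2], I[1,4], I[1,5], I[3,4].
HN type (ℓ=4): μ^(1)=24; μ^(2)=58/3; μ^(3)=-18; μ^(4)=-25

((0, 0, 2, 2, 0); (0, 0, 1, 1, 1); (0, 3, 0, 0, 0); (4, 0, 0, 0, 0))


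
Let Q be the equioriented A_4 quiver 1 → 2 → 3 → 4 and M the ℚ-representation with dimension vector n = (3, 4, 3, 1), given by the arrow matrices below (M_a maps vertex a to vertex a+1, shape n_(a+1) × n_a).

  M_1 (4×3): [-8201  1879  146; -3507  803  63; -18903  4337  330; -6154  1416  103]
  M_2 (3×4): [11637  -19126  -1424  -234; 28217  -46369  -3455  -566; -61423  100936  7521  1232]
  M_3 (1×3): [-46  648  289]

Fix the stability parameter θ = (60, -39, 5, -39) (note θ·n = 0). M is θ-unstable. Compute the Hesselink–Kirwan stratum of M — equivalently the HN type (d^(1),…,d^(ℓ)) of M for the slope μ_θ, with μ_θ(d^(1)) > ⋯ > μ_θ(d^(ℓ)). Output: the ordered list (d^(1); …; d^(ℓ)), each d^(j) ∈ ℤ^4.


Interval decomposition of M: I[1,1], I[1,3], I[1,4], I[2,2], I[2,3].
HN type (ℓ=5): μ^(1)=60; μ^(2)=26/3; μ^(3)=5; μ^(4)=-13/4; μ^(5)=-39

((1, 0, 0, 0); (1, 1, 1, 0); (0, 0, 1, 0); (1, 1, 1, 1); (0, 2, 0, 0))


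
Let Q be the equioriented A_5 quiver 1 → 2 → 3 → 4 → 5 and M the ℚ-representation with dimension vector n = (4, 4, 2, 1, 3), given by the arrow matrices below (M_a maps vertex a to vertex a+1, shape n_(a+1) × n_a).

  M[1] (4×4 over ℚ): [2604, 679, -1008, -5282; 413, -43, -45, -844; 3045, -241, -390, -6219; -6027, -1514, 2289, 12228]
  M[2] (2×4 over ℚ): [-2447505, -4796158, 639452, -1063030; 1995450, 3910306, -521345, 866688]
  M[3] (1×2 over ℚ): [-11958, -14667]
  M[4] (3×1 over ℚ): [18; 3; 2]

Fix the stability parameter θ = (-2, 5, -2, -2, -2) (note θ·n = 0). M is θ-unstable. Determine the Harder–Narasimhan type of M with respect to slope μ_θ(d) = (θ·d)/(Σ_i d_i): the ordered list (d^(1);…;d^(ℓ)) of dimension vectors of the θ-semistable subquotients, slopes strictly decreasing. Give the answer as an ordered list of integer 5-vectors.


Barcode: M ≅ I[1,1], I[1,2], I[1,3], I[1,5], I[2,2], I[5,5]^2. HN layers by μ_θ (4 steps, strictly decreasing):
  μ^(1)=5; μ^(2)=3/2; μ^(3)=-1/4; μ^(4)=-2

((0, 2, 0, 0, 0); (0, 1, 1, 0, 0); (0, 1, 1, 1, 1); (4, 0, 0, 0, 2))


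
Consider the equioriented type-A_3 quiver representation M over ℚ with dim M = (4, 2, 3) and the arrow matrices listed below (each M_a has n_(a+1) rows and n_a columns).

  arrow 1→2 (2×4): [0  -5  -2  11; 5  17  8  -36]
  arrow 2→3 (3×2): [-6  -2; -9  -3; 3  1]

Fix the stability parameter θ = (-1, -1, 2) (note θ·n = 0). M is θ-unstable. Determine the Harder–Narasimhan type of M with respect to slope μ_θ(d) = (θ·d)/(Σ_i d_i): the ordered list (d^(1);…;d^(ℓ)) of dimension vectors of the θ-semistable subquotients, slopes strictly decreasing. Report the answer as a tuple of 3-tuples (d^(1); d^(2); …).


Barcode: M ≅ I[1,1]^2, I[1,2], I[1,3], I[3,3]^2. HN layers by μ_θ (2 steps, strictly decreasing):
  μ^(1)=2; μ^(2)=-1

((0, 0, 3); (4, 2, 0))


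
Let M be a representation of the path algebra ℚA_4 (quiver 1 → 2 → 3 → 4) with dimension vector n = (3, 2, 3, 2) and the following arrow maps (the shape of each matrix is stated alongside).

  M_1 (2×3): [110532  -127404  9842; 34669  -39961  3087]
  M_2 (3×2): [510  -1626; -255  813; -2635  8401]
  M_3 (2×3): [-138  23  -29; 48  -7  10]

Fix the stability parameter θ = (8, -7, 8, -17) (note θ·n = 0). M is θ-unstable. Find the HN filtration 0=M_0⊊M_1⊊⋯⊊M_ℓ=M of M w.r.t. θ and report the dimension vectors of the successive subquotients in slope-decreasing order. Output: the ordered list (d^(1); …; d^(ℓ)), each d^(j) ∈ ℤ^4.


Via rank(M_{q-1}∘⋯∘M_p): M ≅ I[1,1], I[1,2], I[1,4], I[3,3], I[3,4].
μ_θ-semistable layers: μ^(1)=8; μ^(2)=1/2; μ^(3)=-2; μ^(4)=-9/2

((1, 0, 1, 0); (1, 1, 0, 0); (1, 1, 1, 1); (0, 0, 1, 1))


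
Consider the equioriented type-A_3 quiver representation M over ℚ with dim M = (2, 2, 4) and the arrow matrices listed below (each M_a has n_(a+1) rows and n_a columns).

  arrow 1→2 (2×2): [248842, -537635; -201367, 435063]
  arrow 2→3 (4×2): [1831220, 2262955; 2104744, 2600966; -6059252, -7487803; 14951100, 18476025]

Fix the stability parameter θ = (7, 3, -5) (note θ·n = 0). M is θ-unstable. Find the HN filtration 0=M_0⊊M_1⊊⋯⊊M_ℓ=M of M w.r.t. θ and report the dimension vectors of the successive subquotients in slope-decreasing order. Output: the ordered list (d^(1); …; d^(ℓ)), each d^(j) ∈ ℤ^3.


Interval decomposition of M: I[1,2], I[1,3], I[3,3]^3.
HN type (ℓ=3): μ^(1)=5; μ^(2)=5/3; μ^(3)=-5

((1, 1, 0); (1, 1, 1); (0, 0, 3))


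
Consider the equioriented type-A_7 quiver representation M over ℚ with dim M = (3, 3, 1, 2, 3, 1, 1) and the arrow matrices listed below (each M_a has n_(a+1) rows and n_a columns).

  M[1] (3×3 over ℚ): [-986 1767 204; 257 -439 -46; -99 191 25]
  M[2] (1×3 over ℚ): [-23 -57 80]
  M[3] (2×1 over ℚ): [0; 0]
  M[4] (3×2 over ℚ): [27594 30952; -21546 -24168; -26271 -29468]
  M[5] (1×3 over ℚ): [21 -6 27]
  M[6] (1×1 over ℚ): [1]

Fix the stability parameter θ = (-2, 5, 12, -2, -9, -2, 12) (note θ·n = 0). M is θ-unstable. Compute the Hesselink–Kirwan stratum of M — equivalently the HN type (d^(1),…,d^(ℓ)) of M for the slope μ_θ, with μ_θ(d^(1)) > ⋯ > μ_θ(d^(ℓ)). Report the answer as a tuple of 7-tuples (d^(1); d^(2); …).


Via rank(M_{q-1}∘⋯∘M_p): M ≅ I[1,2]^2, I[1,3], I[4,4], I[4,7], I[5,5]^2.
μ_θ-semistable layers: μ^(1)=12; μ^(2)=5; μ^(3)=-2; μ^(4)=-11/2; μ^(5)=-9

((0, 0, 1, 0, 0, 0, 1); (0, 3, 0, 0, 0, 0, 0); (3, 0, 0, 1, 0, 1, 0); (0, 0, 0, 1, 1, 0, 0); (0, 0, 0, 0, 2, 0, 0))


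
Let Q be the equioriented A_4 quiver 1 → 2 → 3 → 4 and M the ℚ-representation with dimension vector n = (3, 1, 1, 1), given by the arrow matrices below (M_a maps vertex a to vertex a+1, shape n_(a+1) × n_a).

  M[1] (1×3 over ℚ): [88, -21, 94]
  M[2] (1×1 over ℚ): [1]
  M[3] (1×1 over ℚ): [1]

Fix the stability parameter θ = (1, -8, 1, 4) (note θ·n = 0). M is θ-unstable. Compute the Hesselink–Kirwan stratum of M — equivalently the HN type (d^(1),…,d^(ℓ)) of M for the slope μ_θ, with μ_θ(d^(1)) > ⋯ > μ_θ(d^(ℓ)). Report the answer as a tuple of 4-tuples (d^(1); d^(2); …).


Interval decomposition of M: I[1,1]^2, I[1,4].
HN type (ℓ=3): μ^(1)=4; μ^(2)=1; μ^(3)=-7/2

((0, 0, 0, 1); (2, 0, 1, 0); (1, 1, 0, 0))


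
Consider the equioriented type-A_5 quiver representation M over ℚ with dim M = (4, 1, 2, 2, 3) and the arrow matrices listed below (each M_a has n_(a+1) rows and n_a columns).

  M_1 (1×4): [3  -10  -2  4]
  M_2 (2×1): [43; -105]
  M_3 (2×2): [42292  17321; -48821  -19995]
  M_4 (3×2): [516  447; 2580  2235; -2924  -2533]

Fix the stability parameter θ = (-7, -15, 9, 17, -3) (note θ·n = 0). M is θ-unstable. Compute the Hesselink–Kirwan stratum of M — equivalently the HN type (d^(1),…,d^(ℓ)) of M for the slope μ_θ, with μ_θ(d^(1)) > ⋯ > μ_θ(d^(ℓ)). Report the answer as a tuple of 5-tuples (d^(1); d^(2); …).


Barcode: M ≅ I[1,1]^3, I[1,4], I[3,5], I[5,5]^2. HN layers by μ_θ (6 steps, strictly decreasing):
  μ^(1)=17; μ^(2)=9; μ^(3)=23/3; μ^(4)=-3; μ^(5)=-7; μ^(6)=-11

((0, 0, 0, 1, 0); (0, 0, 1, 0, 0); (0, 0, 1, 1, 1); (0, 0, 0, 0, 2); (3, 0, 0, 0, 0); (1, 1, 0, 0, 0))


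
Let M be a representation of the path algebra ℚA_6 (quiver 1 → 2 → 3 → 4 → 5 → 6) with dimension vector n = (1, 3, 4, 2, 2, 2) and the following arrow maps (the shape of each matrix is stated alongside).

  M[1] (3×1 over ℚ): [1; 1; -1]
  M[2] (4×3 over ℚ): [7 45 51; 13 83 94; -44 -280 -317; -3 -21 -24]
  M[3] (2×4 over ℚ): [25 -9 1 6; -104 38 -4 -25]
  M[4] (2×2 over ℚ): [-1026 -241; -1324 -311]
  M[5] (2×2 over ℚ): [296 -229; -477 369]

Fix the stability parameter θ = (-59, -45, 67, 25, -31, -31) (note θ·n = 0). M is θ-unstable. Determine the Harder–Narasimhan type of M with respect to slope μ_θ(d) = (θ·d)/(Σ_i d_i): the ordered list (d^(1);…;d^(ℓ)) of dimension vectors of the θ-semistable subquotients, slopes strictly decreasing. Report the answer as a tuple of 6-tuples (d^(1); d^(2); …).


Barcode: M ≅ I[1,3], I[2,2], I[2,6], I[3,3], I[3,6]. HN layers by μ_θ (4 steps, strictly decreasing):
  μ^(1)=67; μ^(2)=15/2; μ^(3)=-45; μ^(4)=-59

((0, 0, 2, 0, 0, 0); (0, 0, 2, 2, 2, 2); (0, 3, 0, 0, 0, 0); (1, 0, 0, 0, 0, 0))


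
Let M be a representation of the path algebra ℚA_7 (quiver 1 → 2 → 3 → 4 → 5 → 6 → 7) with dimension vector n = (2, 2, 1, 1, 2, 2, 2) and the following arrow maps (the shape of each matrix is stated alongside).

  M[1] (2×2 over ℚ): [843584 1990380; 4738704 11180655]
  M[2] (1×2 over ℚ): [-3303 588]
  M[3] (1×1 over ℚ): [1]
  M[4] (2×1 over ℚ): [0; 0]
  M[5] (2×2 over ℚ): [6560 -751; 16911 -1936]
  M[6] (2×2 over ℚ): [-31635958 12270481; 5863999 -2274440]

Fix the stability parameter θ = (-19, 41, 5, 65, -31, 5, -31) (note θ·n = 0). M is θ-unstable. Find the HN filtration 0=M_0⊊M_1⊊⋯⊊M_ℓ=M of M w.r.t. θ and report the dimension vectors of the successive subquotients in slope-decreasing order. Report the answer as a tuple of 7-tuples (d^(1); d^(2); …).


Via rank(M_{q-1}∘⋯∘M_p): M ≅ I[1,1], I[1,2], I[2,4], I[5,7]^2.
μ_θ-semistable layers: μ^(1)=65; μ^(2)=41; μ^(3)=23; μ^(4)=-13; μ^(5)=-19; μ^(6)=-31

((0, 0, 0, 1, 0, 0, 0); (0, 1, 0, 0, 0, 0, 0); (0, 1, 1, 0, 0, 0, 0); (0, 0, 0, 0, 0, 2, 2); (2, 0, 0, 0, 0, 0, 0); (0, 0, 0, 0, 2, 0, 0))


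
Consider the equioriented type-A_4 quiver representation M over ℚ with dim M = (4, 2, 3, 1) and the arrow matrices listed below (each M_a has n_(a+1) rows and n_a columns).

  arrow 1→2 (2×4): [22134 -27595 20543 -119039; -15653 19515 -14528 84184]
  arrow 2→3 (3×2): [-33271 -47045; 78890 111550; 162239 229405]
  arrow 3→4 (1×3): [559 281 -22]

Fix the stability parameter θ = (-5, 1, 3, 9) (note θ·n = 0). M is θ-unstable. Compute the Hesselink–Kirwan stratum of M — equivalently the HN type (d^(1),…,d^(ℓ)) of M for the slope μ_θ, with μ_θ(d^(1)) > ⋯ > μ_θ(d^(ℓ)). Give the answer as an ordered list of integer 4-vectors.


Via rank(M_{q-1}∘⋯∘M_p): M ≅ I[1,1]^2, I[1,2], I[1,4], I[3,3]^2.
μ_θ-semistable layers: μ^(1)=9; μ^(2)=3; μ^(3)=1; μ^(4)=-5

((0, 0, 0, 1); (0, 0, 3, 0); (0, 2, 0, 0); (4, 0, 0, 0))


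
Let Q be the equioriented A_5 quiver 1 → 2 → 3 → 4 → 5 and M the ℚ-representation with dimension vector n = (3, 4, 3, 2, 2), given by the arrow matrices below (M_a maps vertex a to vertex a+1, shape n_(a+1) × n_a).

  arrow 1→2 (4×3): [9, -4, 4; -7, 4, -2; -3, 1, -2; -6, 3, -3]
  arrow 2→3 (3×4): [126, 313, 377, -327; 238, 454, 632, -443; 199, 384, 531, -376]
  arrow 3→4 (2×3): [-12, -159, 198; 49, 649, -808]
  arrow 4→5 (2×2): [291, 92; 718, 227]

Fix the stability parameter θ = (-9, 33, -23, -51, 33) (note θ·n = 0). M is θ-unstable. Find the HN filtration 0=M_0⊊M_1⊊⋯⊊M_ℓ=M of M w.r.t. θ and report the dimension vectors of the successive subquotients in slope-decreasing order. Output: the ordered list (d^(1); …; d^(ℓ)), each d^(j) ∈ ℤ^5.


Interval decomposition of M: I[1,3], I[1,5]^2, I[2,2].
HN type (ℓ=4): μ^(1)=33; μ^(2)=5; μ^(3)=-9; μ^(4)=-25/2

((0, 1, 0, 0, 2); (0, 1, 1, 0, 0); (1, 0, 0, 0, 0); (2, 2, 2, 2, 0))


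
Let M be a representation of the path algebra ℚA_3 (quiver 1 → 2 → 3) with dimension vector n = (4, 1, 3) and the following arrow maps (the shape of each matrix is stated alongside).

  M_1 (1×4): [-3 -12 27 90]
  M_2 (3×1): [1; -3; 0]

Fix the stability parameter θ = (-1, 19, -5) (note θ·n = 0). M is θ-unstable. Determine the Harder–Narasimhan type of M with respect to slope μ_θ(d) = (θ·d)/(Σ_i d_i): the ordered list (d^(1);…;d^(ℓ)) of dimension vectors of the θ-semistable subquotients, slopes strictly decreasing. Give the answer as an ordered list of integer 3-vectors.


Via rank(M_{q-1}∘⋯∘M_p): M ≅ I[1,1]^3, I[1,3], I[3,3]^2.
μ_θ-semistable layers: μ^(1)=7; μ^(2)=-1; μ^(3)=-5

((0, 1, 1); (4, 0, 0); (0, 0, 2))


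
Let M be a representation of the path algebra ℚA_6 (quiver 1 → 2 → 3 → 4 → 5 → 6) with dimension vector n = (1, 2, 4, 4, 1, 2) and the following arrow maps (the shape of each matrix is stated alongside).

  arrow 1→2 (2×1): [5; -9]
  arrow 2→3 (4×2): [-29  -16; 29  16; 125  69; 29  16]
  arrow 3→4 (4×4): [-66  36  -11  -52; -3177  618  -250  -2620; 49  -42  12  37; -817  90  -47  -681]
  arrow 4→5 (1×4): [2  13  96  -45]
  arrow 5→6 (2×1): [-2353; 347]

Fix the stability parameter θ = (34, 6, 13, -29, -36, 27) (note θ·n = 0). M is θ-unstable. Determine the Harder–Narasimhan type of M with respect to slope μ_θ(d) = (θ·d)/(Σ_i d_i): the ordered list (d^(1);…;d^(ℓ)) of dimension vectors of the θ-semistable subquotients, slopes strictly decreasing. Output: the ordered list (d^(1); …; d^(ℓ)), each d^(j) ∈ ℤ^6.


Interval decomposition of M: I[1,6], I[2,4], I[3,3], I[3,4], I[4,4], I[6,6].
HN type (ℓ=6): μ^(1)=27; μ^(2)=13; μ^(3)=-12/5; μ^(4)=-10/3; μ^(5)=-8; μ^(6)=-29

((0, 0, 0, 0, 0, 2); (0, 0, 1, 0, 0, 0); (1, 1, 1, 1, 1, 0); (0, 1, 1, 1, 0, 0); (0, 0, 1, 1, 0, 0); (0, 0, 0, 1, 0, 0))


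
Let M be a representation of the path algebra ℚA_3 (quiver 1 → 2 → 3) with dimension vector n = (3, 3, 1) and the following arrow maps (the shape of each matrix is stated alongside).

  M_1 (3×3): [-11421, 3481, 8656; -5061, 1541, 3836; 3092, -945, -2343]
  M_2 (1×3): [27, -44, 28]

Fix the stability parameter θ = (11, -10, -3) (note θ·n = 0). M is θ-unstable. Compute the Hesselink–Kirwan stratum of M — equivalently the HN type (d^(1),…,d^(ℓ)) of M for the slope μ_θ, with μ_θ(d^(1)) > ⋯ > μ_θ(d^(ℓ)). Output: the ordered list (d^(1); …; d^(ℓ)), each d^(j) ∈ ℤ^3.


Barcode: M ≅ I[1,1], I[1,2], I[1,3], I[2,2]. HN layers by μ_θ (4 steps, strictly decreasing):
  μ^(1)=11; μ^(2)=1/2; μ^(3)=-2/3; μ^(4)=-10

((1, 0, 0); (1, 1, 0); (1, 1, 1); (0, 1, 0))


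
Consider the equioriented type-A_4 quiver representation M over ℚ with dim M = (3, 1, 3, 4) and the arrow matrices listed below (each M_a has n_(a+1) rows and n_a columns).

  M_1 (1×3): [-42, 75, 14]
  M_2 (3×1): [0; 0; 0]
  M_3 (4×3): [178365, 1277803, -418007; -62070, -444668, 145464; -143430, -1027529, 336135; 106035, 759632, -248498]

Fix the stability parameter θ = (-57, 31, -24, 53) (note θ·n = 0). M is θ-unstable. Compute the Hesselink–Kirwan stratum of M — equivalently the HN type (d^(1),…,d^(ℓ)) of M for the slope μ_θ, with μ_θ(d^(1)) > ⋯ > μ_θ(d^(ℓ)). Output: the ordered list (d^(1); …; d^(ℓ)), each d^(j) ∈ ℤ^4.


Via rank(M_{q-1}∘⋯∘M_p): M ≅ I[1,1]^2, I[1,2], I[3,3], I[3,4]^2, I[4,4]^2.
μ_θ-semistable layers: μ^(1)=53; μ^(2)=31; μ^(3)=-24; μ^(4)=-57

((0, 0, 0, 4); (0, 1, 0, 0); (0, 0, 3, 0); (3, 0, 0, 0))


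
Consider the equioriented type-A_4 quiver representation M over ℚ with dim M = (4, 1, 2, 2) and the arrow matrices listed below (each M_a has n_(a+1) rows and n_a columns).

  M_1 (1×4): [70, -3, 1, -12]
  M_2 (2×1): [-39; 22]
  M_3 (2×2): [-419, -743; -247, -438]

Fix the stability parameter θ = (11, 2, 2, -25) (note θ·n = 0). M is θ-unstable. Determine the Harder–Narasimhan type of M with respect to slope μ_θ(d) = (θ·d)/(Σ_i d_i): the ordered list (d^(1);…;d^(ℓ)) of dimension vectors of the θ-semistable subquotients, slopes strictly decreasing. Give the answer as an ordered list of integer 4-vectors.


Via rank(M_{q-1}∘⋯∘M_p): M ≅ I[1,1]^3, I[1,4], I[3,4].
μ_θ-semistable layers: μ^(1)=11; μ^(2)=-5/2; μ^(3)=-23/2

((3, 0, 0, 0); (1, 1, 1, 1); (0, 0, 1, 1))


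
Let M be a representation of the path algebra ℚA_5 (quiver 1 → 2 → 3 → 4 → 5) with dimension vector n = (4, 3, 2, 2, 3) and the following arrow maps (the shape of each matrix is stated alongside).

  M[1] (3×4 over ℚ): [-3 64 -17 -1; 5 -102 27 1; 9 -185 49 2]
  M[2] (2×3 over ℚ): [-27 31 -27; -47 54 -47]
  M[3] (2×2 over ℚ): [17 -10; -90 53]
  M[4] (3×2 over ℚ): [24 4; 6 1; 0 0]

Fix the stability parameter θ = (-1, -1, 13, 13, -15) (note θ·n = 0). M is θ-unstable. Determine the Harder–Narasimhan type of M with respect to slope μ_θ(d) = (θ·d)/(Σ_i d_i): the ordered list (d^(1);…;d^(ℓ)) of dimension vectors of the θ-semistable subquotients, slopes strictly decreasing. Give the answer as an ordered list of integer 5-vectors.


Barcode: M ≅ I[1,1]^2, I[1,4], I[1,5], I[2,2], I[5,5]^2. HN layers by μ_θ (4 steps, strictly decreasing):
  μ^(1)=13; μ^(2)=11/3; μ^(3)=-1; μ^(4)=-15

((0, 0, 1, 1, 0); (0, 0, 1, 1, 1); (4, 3, 0, 0, 0); (0, 0, 0, 0, 2))


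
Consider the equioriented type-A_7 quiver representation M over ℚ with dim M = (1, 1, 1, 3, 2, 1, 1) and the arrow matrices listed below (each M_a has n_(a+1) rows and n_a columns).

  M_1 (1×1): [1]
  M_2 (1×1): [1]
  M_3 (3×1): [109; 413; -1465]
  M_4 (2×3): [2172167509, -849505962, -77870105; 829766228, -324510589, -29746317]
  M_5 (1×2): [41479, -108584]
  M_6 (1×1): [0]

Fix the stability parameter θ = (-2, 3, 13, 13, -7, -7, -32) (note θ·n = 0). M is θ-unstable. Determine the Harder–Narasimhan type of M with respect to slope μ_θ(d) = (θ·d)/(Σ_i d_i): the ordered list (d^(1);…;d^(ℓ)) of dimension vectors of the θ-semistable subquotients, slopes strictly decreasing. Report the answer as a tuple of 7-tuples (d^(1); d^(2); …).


Via rank(M_{q-1}∘⋯∘M_p): M ≅ I[1,4], I[4,5], I[4,6], I[7,7].
μ_θ-semistable layers: μ^(1)=13; μ^(2)=3; μ^(3)=-1/3; μ^(4)=-2; μ^(5)=-32

((0, 0, 1, 1, 0, 0, 0); (0, 1, 0, 1, 1, 0, 0); (0, 0, 0, 1, 1, 1, 0); (1, 0, 0, 0, 0, 0, 0); (0, 0, 0, 0, 0, 0, 1))


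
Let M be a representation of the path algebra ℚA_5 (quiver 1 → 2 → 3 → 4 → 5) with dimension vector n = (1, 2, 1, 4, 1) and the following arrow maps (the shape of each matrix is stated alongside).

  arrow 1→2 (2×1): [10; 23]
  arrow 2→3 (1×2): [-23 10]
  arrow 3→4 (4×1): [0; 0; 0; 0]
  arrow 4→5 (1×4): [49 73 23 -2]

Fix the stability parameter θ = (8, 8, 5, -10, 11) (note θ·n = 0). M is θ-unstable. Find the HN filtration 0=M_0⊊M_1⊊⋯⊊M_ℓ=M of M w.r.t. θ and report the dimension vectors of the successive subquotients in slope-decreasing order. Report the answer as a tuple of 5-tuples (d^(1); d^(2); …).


Via rank(M_{q-1}∘⋯∘M_p): M ≅ I[1,2], I[2,3], I[4,4]^3, I[4,5].
μ_θ-semistable layers: μ^(1)=11; μ^(2)=8; μ^(3)=13/2; μ^(4)=-10

((0, 0, 0, 0, 1); (1, 1, 0, 0, 0); (0, 1, 1, 0, 0); (0, 0, 0, 4, 0))


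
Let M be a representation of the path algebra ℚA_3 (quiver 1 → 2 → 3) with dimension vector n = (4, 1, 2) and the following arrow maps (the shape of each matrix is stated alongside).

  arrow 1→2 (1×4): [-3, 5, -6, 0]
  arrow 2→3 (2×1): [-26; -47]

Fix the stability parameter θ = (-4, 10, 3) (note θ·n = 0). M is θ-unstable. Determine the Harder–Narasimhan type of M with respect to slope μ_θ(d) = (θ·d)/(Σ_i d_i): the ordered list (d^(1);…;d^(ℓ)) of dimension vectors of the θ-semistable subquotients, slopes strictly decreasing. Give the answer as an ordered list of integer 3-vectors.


Via rank(M_{q-1}∘⋯∘M_p): M ≅ I[1,1]^3, I[1,3], I[3,3].
μ_θ-semistable layers: μ^(1)=13/2; μ^(2)=3; μ^(3)=-4

((0, 1, 1); (0, 0, 1); (4, 0, 0))


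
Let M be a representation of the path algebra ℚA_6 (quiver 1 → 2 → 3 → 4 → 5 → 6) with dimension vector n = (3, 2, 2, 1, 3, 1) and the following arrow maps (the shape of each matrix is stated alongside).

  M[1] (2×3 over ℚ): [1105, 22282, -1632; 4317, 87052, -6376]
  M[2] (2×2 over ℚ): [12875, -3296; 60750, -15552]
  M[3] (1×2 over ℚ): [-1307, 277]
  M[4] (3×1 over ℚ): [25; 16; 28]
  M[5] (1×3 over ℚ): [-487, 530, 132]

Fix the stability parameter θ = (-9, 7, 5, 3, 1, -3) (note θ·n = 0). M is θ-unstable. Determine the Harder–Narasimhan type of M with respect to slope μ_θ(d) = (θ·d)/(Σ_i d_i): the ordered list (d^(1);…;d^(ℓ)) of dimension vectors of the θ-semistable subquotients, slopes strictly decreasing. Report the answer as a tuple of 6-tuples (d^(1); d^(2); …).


Interval decomposition of M: I[1,1], I[1,2], I[1,6], I[3,3], I[5,5]^2.
HN type (ℓ=5): μ^(1)=7; μ^(2)=5; μ^(3)=13/5; μ^(4)=1; μ^(5)=-9

((0, 1, 0, 0, 0, 0); (0, 0, 1, 0, 0, 0); (0, 1, 1, 1, 1, 1); (0, 0, 0, 0, 2, 0); (3, 0, 0, 0, 0, 0))


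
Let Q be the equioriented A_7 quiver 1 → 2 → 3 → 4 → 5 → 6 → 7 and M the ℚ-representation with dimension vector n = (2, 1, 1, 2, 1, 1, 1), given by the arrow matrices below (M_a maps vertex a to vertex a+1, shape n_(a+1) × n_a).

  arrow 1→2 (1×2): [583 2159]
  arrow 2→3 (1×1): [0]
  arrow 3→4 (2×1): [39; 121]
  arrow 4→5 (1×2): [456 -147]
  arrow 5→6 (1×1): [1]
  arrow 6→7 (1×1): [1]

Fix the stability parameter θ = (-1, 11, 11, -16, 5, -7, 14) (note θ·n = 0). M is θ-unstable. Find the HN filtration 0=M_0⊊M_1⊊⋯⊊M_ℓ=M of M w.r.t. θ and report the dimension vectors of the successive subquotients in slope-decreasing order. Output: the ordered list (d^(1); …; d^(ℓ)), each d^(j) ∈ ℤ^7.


Via rank(M_{q-1}∘⋯∘M_p): M ≅ I[1,1], I[1,2], I[3,7], I[4,4].
μ_θ-semistable layers: μ^(1)=14; μ^(2)=11; μ^(3)=-1; μ^(4)=-5/2; μ^(5)=-16

((0, 0, 0, 0, 0, 0, 1); (0, 1, 0, 0, 0, 0, 0); (2, 0, 0, 0, 1, 1, 0); (0, 0, 1, 1, 0, 0, 0); (0, 0, 0, 1, 0, 0, 0))


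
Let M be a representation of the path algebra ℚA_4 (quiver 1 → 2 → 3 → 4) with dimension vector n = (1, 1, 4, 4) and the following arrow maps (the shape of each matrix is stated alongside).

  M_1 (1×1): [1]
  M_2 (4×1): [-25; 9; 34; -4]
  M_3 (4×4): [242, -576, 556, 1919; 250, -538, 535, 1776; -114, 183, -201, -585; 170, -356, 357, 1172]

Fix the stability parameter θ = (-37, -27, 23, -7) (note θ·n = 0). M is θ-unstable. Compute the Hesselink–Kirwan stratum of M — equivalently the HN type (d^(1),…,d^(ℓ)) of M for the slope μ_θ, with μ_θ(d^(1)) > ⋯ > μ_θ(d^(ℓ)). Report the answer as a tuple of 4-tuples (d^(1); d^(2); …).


Barcode: M ≅ I[1,4], I[3,3], I[3,4]^2, I[4,4]. HN layers by μ_θ (5 steps, strictly decreasing):
  μ^(1)=23; μ^(2)=8; μ^(3)=-7; μ^(4)=-27; μ^(5)=-37

((0, 0, 1, 0); (0, 0, 3, 3); (0, 0, 0, 1); (0, 1, 0, 0); (1, 0, 0, 0))


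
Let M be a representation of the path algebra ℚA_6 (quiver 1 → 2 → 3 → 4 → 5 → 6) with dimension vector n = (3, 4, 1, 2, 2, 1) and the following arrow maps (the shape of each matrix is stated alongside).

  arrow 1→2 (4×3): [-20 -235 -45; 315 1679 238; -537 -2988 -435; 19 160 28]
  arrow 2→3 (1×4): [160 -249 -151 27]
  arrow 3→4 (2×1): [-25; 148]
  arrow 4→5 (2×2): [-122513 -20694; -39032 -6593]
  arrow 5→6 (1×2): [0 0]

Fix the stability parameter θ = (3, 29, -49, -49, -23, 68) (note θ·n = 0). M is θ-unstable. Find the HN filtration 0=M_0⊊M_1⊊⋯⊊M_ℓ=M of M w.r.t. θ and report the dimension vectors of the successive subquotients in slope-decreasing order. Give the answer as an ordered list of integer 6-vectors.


Interval decomposition of M: I[1,2]^2, I[1,5], I[2,2], I[4,5], I[6,6].
HN type (ℓ=6): μ^(1)=68; μ^(2)=29; μ^(3)=3; μ^(4)=-89/5; μ^(5)=-23; μ^(6)=-49

((0, 0, 0, 0, 0, 1); (0, 3, 0, 0, 0, 0); (2, 0, 0, 0, 0, 0); (1, 1, 1, 1, 1, 0); (0, 0, 0, 0, 1, 0); (0, 0, 0, 1, 0, 0))


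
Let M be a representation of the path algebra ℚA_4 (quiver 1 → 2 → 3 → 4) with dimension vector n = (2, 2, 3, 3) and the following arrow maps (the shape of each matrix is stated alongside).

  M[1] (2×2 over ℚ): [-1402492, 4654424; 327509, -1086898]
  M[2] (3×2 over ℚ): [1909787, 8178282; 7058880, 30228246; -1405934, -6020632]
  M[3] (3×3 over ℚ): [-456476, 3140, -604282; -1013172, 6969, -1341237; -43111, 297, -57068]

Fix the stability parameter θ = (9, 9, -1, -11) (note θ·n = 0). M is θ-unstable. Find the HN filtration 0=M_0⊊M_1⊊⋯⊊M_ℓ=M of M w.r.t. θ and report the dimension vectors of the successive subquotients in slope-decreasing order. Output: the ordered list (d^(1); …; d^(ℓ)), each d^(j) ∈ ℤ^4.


Barcode: M ≅ I[1,1], I[1,4], I[2,4], I[3,4]. HN layers by μ_θ (4 steps, strictly decreasing):
  μ^(1)=9; μ^(2)=3/2; μ^(3)=-1; μ^(4)=-6

((1, 0, 0, 0); (1, 1, 1, 1); (0, 1, 1, 1); (0, 0, 1, 1))


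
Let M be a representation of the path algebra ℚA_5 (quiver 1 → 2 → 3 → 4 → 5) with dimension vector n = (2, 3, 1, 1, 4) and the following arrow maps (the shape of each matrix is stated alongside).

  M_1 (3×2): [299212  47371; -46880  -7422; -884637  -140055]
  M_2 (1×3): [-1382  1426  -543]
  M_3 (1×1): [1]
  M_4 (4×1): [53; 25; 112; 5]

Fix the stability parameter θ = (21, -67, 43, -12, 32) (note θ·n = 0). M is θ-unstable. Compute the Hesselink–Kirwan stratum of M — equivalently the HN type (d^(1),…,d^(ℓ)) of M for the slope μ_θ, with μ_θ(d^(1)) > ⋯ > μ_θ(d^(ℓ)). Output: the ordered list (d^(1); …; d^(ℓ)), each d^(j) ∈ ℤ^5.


Barcode: M ≅ I[1,2], I[1,5], I[2,2], I[5,5]^3. HN layers by μ_θ (4 steps, strictly decreasing):
  μ^(1)=32; μ^(2)=31/2; μ^(3)=-23; μ^(4)=-67

((0, 0, 0, 0, 4); (0, 0, 1, 1, 0); (2, 2, 0, 0, 0); (0, 1, 0, 0, 0))


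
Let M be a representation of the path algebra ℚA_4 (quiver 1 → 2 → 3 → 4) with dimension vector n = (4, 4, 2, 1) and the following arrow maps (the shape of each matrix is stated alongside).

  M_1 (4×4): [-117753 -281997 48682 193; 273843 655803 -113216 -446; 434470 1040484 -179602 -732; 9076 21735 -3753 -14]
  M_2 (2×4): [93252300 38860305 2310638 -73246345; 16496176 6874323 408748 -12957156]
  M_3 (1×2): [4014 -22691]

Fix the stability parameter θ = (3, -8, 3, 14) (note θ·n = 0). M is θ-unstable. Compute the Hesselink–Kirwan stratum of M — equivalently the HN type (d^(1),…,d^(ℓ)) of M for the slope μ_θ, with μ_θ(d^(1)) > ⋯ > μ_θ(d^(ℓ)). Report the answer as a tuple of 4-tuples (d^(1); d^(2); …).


Barcode: M ≅ I[1,1], I[1,2], I[1,3], I[1,4], I[2,2]. HN layers by μ_θ (4 steps, strictly decreasing):
  μ^(1)=14; μ^(2)=3; μ^(3)=-5/2; μ^(4)=-8

((0, 0, 0, 1); (1, 0, 2, 0); (3, 3, 0, 0); (0, 1, 0, 0))


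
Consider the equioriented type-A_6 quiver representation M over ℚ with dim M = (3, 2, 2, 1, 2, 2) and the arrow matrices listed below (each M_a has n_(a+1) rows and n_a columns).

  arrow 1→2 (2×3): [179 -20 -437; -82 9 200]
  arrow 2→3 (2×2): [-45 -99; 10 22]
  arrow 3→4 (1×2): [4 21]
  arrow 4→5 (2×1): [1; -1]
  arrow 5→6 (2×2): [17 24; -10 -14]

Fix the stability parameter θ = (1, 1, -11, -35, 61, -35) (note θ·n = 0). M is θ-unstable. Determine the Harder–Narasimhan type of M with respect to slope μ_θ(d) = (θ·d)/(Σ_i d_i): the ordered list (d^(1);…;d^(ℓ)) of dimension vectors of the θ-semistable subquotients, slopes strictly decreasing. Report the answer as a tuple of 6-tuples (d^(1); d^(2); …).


Interval decomposition of M: I[1,1], I[1,2], I[1,6], I[3,3], I[5,6].
HN type (ℓ=3): μ^(1)=13; μ^(2)=1; μ^(3)=-11

((0, 0, 0, 0, 2, 2); (2, 1, 0, 0, 0, 0); (1, 1, 2, 1, 0, 0))


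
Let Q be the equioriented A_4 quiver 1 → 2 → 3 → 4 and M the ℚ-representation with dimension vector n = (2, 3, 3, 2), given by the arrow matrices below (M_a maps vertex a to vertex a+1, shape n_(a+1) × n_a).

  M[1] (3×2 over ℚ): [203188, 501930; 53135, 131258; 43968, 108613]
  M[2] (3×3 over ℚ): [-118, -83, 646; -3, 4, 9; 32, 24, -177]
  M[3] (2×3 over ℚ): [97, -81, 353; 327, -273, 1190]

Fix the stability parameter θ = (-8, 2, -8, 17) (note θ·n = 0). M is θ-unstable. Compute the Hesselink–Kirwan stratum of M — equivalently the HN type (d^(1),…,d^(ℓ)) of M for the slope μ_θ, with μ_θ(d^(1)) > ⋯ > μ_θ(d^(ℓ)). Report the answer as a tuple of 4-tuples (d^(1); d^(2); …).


Interval decomposition of M: I[1,4]^2, I[2,3].
HN type (ℓ=3): μ^(1)=17; μ^(2)=-3; μ^(3)=-8

((0, 0, 0, 2); (0, 3, 3, 0); (2, 0, 0, 0))
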